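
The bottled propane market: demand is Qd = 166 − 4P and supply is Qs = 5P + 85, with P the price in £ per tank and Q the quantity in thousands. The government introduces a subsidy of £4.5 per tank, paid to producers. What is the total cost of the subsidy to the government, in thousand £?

Government outlay = £630 thousand.

Before the subsidy: set 166 − 4P = 5P + 85 → P* = £9, Q* = 130.
With a per-unit subsidy paid to producers, each receives P + 4.5 per unit sold, so supply becomes Qs = 5(P + 4.5) + 85.
Solving gives Q = 140 with buyers paying £6.5 and producers receiving £11 (the £4.5 wedge).
Outlay = t · Q = 4.5 · 140 = £630.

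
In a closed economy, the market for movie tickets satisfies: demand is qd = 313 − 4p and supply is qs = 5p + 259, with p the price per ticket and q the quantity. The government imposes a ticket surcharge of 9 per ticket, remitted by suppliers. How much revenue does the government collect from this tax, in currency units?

Tax revenue = 2421.

Before the tax: set 313 − 4p = 5p + 259 → p* = 6, q* = 289.
With the tax collected from suppliers, supply shifts: qs = 5(p − 9) + 259.
New equilibrium: buyers pay 11, suppliers receive 2, q = 269. (Wedge: pb − ps = 9.)
Revenue = t · Q = 9 · 269 = 2421.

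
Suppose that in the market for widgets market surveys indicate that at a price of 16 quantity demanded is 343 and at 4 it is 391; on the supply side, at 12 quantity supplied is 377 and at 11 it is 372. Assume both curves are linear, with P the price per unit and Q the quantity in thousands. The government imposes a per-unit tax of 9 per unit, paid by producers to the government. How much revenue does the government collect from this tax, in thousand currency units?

Tax revenue = 3123 thousand.

Demand slope: (391 − 343)/(4 − 16) = -4, so Qd = 407 − 4P.
Supply slope: (372 − 377)/(11 − 12) = 5, so Qs = 5P + 317.
Before the tax: set 407 − 4P = 5P + 317 → P* = 10, Q* = 367.
With the tax collected from producers, supply shifts: Qs = 5(P − 9) + 317.
New equilibrium: buyers pay 15, producers receive 6, Q = 347. (Wedge: Pb − Ps = 9.)
Revenue = t · Q = 9 · 347 = 3123.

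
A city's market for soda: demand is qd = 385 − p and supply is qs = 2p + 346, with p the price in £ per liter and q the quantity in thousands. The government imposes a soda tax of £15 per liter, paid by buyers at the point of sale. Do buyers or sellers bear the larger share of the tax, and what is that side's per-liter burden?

Buyers bear the larger share: £10 per liter.

Before the tax: set 385 − p = 2p + 346 → p* = £13, q* = 372.
With the tax collected from buyers, demand (in seller-price terms) shifts: qd = 385 − (p + 15).
Solving gives q = 362 with buyers paying £23 and sellers receiving £8 (the £15 wedge).
Per-liter burden: buyers £10, sellers £5.
Buyers take the larger share because demand is less price-elastic here (demand slope 1 vs supply slope 2).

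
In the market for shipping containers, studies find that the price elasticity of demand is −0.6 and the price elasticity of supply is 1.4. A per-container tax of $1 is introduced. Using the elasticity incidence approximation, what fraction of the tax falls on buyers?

Incidence ratio: buyers' share ≈ εs / (εs + |εd|) = 1.4 / (1.4 + 0.6) = 0.7.
Supply is the more elastic side, so buyers bear the larger share.

Buyers' share ≈ 0.7.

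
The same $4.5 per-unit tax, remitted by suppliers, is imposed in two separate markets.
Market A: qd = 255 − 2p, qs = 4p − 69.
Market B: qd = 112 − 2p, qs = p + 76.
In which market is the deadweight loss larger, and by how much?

Market A: pre-tax p* = $54, q* = 147; post-tax q = 141; deadweight loss = $13.5.
Market B: pre-tax p* = $12, q* = 88; post-tax q = 85; deadweight loss = $6.75.
Difference: $13.5 vs $6.75 → market A is larger by $6.75.

Market A, by $6.75.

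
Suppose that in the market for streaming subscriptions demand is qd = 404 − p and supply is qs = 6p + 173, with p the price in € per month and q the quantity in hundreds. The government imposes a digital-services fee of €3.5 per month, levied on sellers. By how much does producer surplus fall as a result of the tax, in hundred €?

Before the tax: set 404 − p = 6p + 173 → p* = €33, q* = 371.
With the tax collected from sellers, supply shifts: qs = 6(p − 3.5) + 173.
Solving gives q = 368 with buyers paying €36 and sellers receiving €32.5 (the €3.5 wedge).
ΔPS is the trapezoid between Q = 368 and Q = 371 of height €0.5: ½ · (371 + 368) · 0.5 = €184.75.

Producer surplus falls by €184.75 hundred.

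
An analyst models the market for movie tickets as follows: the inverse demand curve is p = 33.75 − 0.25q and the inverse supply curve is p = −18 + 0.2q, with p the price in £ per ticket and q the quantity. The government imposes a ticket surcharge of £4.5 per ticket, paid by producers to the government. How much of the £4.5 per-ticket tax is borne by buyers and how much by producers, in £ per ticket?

Buyers bear £2.5 per ticket; producers bear £2 per ticket.

Rewrite in direct form: qd = 135 − 4p and qs = 5p + 90.
Before the tax: set 135 − 4p = 5p + 90 → p* = £5, q* = 115.
With the tax collected from producers, supply shifts: qs = 5(p − 4.5) + 90.
Solving gives q = 105 with buyers paying £7.5 and producers receiving £3 (the £4.5 wedge).
Burden on buyers: £2.5; on producers: £2. (They sum to £4.5.)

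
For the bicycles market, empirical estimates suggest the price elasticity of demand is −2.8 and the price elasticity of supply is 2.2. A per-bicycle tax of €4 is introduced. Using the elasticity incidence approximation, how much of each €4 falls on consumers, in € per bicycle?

Incidence ratio: consumers' share ≈ εs / (εs + |εd|) = 2.2 / (2.2 + 2.8) = 0.44.
So consumers bear ≈ 0.44 × €4 = €1.76; sellers bear €2.24.

Consumers bear ≈ €1.76 per bicycle.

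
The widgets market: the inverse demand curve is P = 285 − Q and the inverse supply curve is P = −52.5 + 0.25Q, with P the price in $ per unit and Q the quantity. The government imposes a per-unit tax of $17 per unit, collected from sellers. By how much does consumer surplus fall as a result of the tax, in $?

Inverting to Q(P) form: Qd = 285 − P; Qs = 4P + 210.
Without the tax, 285 − P = 4P + 210 gives 5P = 75, so P* = $15 and Q* = 270.
With the tax collected from sellers, supply shifts: Qs = 4(P − 17) + 210.
New equilibrium: consumers pay $28.6, sellers receive $11.6, Q = 256.4. (Wedge: Pb − Ps = 17.)
ΔCS is the trapezoid between Q = 256.4 and Q = 270 of height $13.6: ½ · (270 + 256.4) · 13.6 = $3579.52.

Consumer surplus falls by $3579.52.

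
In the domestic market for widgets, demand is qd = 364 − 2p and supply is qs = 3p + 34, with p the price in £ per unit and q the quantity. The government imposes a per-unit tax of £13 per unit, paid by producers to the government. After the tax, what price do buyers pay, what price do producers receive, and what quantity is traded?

Before the tax: set 364 − 2p = 3p + 34 → p* = £66, q* = 232.
With the tax collected from producers, supply shifts: qs = 3(p − 13) + 34.
Solving gives q = 216.4 with buyers paying £73.8 and producers receiving £60.8 (the £13 wedge).
The less price-elastic side of the market bears the larger share of a per-unit tax.

Buyers pay £73.8; producers receive £60.8; quantity = 216.4.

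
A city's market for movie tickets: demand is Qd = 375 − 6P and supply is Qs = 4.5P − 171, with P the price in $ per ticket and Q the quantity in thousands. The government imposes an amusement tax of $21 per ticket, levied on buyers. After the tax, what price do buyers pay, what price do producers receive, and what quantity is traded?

Without the tax, 375 − 6P = 4.5P − 171 gives 10.5P = 546, so P* = $52 and Q* = 63.
With the tax collected from buyers, demand (in seller-price terms) shifts: Qd = 375 − 6(P + 21).
Solving gives Q = 9 with buyers paying $61 and producers receiving $40 (the $21 wedge).
The less price-elastic side of the market bears the larger share of a per-unit tax.

Buyers pay $61; producers receive $40; quantity = 9.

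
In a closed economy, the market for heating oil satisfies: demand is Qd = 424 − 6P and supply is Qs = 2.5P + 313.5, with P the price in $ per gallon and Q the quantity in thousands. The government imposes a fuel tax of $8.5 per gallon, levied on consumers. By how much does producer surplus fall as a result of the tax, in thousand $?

Producer surplus falls by $2031 thousand.

Without the tax, 424 − 6P = 2.5P + 313.5 gives 8.5P = 110.5, so P* = $13 and Q* = 346.
With the tax collected from consumers, demand (in seller-price terms) shifts: Qd = 424 − 6(P + 8.5).
Solving gives Q = 331 with consumers paying $15.5 and producers receiving $7 (the $8.5 wedge).
ΔPS is the trapezoid between Q = 331 and Q = 346 of height $6: ½ · (346 + 331) · 6 = $2031.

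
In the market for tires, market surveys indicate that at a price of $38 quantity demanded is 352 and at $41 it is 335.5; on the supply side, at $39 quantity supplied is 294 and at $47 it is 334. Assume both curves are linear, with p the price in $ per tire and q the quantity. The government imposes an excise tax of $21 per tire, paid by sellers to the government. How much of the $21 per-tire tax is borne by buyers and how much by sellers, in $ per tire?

Demand slope: (335.5 − 352)/(41 − 38) = -5.5, so qd = 561 − 5.5p.
Supply slope: (334 − 294)/(47 − 39) = 5, so qs = 5p + 99.
Without the tax, 561 − 5.5p = 5p + 99 gives 10.5p = 462, so p* = $44 and q* = 319.
With the tax collected from sellers, supply shifts: qs = 5(p − 21) + 99.
New equilibrium: buyers pay $54, sellers receive $33, q = 264. (Wedge: pb − ps = 21.)
Burden on buyers: $10; on sellers: $11. (They sum to $21.)
The less price-elastic side of the market bears the larger share of a per-unit tax.

Buyers bear $10 per tire; sellers bear $11 per tire.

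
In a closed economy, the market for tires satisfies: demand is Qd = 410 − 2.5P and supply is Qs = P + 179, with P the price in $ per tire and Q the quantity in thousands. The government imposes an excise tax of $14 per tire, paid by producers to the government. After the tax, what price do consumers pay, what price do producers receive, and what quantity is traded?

Without the tax, 410 − 2.5P = P + 179 gives 3.5P = 231, so P* = $66 and Q* = 245.
With the tax collected from producers, supply shifts: Qs = (P − 14) + 179.
Solving gives Q = 235 with consumers paying $70 and producers receiving $56 (the $14 wedge).

Consumers pay $70; producers receive $56; quantity = 235.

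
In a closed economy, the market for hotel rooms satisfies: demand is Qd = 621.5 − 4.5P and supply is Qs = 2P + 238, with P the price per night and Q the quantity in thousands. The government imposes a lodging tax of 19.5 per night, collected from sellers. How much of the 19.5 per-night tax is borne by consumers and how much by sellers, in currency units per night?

Consumers bear 6 per night; sellers bear 13.5 per night.

Without the tax, 621.5 − 4.5P = 2P + 238 gives 6.5P = 383.5, so P* = 59 and Q* = 356.
With the tax collected from sellers, supply shifts: Qs = 2(P − 19.5) + 238.
New equilibrium: consumers pay 65, sellers receive 45.5, Q = 329. (Wedge: Pb − Ps = 19.5.)
Burden on consumers: 6; on sellers: 13.5. (They sum to 19.5.)
The less price-elastic side of the market bears the larger share of a per-unit tax.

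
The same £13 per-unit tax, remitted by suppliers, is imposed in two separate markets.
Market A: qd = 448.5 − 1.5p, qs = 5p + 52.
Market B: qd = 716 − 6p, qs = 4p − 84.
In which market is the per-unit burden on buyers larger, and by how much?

Market A: pre-tax p* = £61, q* = 357; post-tax q = 342; per-unit burden on buyers = £10.
Market B: pre-tax p* = £80, q* = 236; post-tax q = 204.8; per-unit burden on buyers = £5.2.
Difference: £10 vs £5.2 → market A is larger by £4.8.

Market A, by £4.8.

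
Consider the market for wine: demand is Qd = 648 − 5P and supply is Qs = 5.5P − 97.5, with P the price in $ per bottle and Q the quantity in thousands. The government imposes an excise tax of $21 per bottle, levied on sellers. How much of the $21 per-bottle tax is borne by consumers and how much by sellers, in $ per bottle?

Before the tax: set 648 − 5P = 5.5P − 97.5 → P* = $71, Q* = 293.
With the tax collected from sellers, supply shifts: Qs = 5.5(P − 21) − 97.5.
Solving gives Q = 238 with consumers paying $82 and sellers receiving $61 (the $21 wedge).
Burden on consumers: $11; on sellers: $10. (They sum to $21.)

Consumers bear $11 per bottle; sellers bear $10 per bottle.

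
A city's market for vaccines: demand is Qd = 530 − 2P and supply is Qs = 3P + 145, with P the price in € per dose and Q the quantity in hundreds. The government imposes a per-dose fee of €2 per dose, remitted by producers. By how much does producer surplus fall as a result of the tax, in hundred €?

Producer surplus falls by €299.84 hundred.

Without the tax, 530 − 2P = 3P + 145 gives 5P = 385, so P* = €77 and Q* = 376.
With the tax collected from producers, supply shifts: Qs = 3(P − 2) + 145.
Solving gives Q = 373.6 with consumers paying €78.2 and producers receiving €76.2 (the €2 wedge).
ΔPS is the trapezoid between Q = 373.6 and Q = 376 of height €0.8: ½ · (376 + 373.6) · 0.8 = €299.84.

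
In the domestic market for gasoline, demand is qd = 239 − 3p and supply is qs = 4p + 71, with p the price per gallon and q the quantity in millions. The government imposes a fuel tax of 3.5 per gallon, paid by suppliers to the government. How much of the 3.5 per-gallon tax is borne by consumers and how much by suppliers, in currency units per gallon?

Consumers bear 2 per gallon; suppliers bear 1.5 per gallon.

Before the tax: set 239 − 3p = 4p + 71 → p* = 24, q* = 167.
With the tax collected from suppliers, supply shifts: qs = 4(p − 3.5) + 71.
New equilibrium: consumers pay 26, suppliers receive 22.5, q = 161. (Wedge: pb − ps = 3.5.)
Burden on consumers: 2; on suppliers: 1.5. (They sum to 3.5.)
The less price-elastic side of the market bears the larger share of a per-unit tax.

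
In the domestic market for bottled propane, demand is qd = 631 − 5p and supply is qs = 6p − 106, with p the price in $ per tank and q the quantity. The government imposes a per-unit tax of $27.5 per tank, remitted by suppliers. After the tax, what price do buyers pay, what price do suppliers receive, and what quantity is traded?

Buyers pay $82; suppliers receive $54.5; quantity = 221.

Without the tax, 631 − 5p = 6p − 106 gives 11p = 737, so p* = $67 and q* = 296.
With the tax collected from suppliers, supply shifts: qs = 6(p − 27.5) − 106.
New equilibrium: buyers pay $82, suppliers receive $54.5, q = 221. (Wedge: pb − ps = 27.5.)
The less price-elastic side of the market bears the larger share of a per-unit tax.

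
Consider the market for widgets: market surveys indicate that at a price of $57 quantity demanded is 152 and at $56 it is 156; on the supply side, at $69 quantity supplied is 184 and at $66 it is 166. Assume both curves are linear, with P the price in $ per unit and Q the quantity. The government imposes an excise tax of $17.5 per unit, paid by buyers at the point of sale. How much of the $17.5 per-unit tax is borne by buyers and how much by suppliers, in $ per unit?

Demand slope: (156 − 152)/(56 − 57) = -4, so Qd = 380 − 4P.
Supply slope: (166 − 184)/(66 − 69) = 6, so Qs = 6P − 230.
Without the tax, 380 − 4P = 6P − 230 gives 10P = 610, so P* = $61 and Q* = 136.
With the tax collected from buyers, demand (in seller-price terms) shifts: Qd = 380 − 4(P + 17.5).
New equilibrium: buyers pay $71.5, suppliers receive $54, Q = 94. (Wedge: Pb − Ps = 17.5.)
Burden on buyers: $10.5; on suppliers: $7. (They sum to $17.5.)

Buyers bear $10.5 per unit; suppliers bear $7 per unit.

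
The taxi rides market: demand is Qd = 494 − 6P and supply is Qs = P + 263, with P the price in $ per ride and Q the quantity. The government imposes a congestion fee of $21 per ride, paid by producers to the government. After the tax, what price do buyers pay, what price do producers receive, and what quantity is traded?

Buyers pay $36; producers receive $15; quantity = 278.

Before the tax: set 494 − 6P = P + 263 → P* = $33, Q* = 296.
With the tax collected from producers, supply shifts: Qs = (P − 21) + 263.
Solving gives Q = 278 with buyers paying $36 and producers receiving $15 (the $21 wedge).
The less price-elastic side of the market bears the larger share of a per-unit tax.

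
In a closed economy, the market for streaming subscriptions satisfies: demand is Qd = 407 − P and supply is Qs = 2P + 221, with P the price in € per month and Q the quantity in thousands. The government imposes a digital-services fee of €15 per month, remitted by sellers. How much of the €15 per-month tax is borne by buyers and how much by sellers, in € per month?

Without the tax, 407 − P = 2P + 221 gives 3P = 186, so P* = €62 and Q* = 345.
With the tax collected from sellers, supply shifts: Qs = 2(P − 15) + 221.
Solving gives Q = 335 with buyers paying €72 and sellers receiving €57 (the €15 wedge).
Burden on buyers: €10; on sellers: €5. (They sum to €15.)

Buyers bear €10 per month; sellers bear €5 per month.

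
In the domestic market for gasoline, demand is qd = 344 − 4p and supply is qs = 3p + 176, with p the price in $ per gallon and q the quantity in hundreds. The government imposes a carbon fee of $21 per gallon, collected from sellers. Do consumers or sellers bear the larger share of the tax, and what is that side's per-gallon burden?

Before the tax: set 344 − 4p = 3p + 176 → p* = $24, q* = 248.
With the tax collected from sellers, supply shifts: qs = 3(p − 21) + 176.
New equilibrium: consumers pay $33, sellers receive $12, q = 212. (Wedge: pb − ps = 21.)
Per-gallon burden: consumers $9, sellers $12.
Sellers take the larger share because supply is less price-elastic here (demand slope 4 vs supply slope 3).
The less price-elastic side of the market bears the larger share of a per-unit tax.

Sellers bear the larger share: $12 per gallon.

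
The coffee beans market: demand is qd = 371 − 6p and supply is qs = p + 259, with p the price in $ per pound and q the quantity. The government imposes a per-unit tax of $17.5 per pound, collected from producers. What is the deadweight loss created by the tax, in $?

Without the tax, 371 − 6p = p + 259 gives 7p = 112, so p* = $16 and q* = 275.
With the tax collected from producers, supply shifts: qs = (p − 17.5) + 259.
Solving gives q = 260 with consumers paying $18.5 and producers receiving $1 (the $17.5 wedge).
Quantity falls by |ΔQ| = |275 − 260| = 15.
DWL = ½ · t · |ΔQ| = ½ · 17.5 · 15 = $131.25.

Deadweight loss = $131.25.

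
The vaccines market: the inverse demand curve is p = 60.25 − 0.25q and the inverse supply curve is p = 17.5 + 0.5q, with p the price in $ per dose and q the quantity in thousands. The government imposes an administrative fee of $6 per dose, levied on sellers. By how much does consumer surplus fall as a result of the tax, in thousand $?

Inverting to q(p) form: qd = 241 − 4p; qs = 2p − 35.
Without the tax, 241 − 4p = 2p − 35 gives 6p = 276, so p* = $46 and q* = 57.
With the tax collected from sellers, supply shifts: qs = 2(p − 6) − 35.
Solving gives q = 49 with consumers paying $48 and sellers receiving $42 (the $6 wedge).
ΔCS is the trapezoid between Q = 49 and Q = 57 of height $2: ½ · (57 + 49) · 2 = $106.

Consumer surplus falls by $106 thousand.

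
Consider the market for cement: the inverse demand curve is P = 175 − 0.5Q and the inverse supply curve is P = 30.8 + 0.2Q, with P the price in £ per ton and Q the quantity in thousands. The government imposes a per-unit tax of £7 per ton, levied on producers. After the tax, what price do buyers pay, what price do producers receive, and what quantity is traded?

Rewrite in direct form: Qd = 350 − 2P and Qs = 5P − 154.
Without the tax, 350 − 2P = 5P − 154 gives 7P = 504, so P* = £72 and Q* = 206.
With the tax collected from producers, supply shifts: Qs = 5(P − 7) − 154.
Solving gives Q = 196 with buyers paying £77 and producers receiving £70 (the £7 wedge).
The less price-elastic side of the market bears the larger share of a per-unit tax.

Buyers pay £77; producers receive £70; quantity = 196.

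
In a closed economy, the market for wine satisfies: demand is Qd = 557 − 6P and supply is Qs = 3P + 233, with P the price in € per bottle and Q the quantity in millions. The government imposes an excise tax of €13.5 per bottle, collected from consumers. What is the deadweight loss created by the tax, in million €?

Without the tax, 557 − 6P = 3P + 233 gives 9P = 324, so P* = €36 and Q* = 341.
With the tax collected from consumers, demand (in seller-price terms) shifts: Qd = 557 − 6(P + 13.5).
Solving gives Q = 314 with consumers paying €40.5 and producers receiving €27 (the €13.5 wedge).
Quantity falls by |ΔQ| = |341 − 314| = 27.
DWL = ½ · t · |ΔQ| = ½ · 13.5 · 27 = €182.25.

Deadweight loss = €182.25 million.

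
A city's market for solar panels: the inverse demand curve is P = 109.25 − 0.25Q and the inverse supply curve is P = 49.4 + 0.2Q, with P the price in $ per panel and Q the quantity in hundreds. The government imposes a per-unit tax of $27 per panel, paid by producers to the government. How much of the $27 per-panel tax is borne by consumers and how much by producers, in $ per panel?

Rewrite in direct form: Qd = 437 − 4P and Qs = 5P − 247.
Before the tax: set 437 − 4P = 5P − 247 → P* = $76, Q* = 133.
With the tax collected from producers, supply shifts: Qs = 5(P − 27) − 247.
New equilibrium: consumers pay $91, producers receive $64, Q = 73. (Wedge: Pb − Ps = 27.)
Burden on consumers: $15; on producers: $12. (They sum to $27.)

Consumers bear $15 per panel; producers bear $12 per panel.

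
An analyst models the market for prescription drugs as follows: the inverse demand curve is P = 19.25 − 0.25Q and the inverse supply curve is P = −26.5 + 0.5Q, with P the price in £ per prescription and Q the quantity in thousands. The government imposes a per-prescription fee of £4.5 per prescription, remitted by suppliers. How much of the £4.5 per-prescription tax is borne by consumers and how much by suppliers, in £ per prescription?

Consumers bear £1.5 per prescription; suppliers bear £3 per prescription.

Rewrite in direct form: Qd = 77 − 4P and Qs = 2P + 53.
Before the tax: set 77 − 4P = 2P + 53 → P* = £4, Q* = 61.
With the tax collected from suppliers, supply shifts: Qs = 2(P − 4.5) + 53.
Solving gives Q = 55 with consumers paying £5.5 and suppliers receiving £1 (the £4.5 wedge).
Burden on consumers: £1.5; on suppliers: £3. (They sum to £4.5.)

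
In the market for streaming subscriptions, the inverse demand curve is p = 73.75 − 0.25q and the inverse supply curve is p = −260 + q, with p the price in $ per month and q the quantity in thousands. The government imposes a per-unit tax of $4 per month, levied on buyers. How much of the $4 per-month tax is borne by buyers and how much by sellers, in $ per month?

Inverting to q(p) form: qd = 295 − 4p; qs = p + 260.
Before the tax: set 295 − 4p = p + 260 → p* = $7, q* = 267.
With the tax collected from buyers, demand (in seller-price terms) shifts: qd = 295 − 4(p + 4).
New equilibrium: buyers pay $7.8, sellers receive $3.8, q = 263.8. (Wedge: pb − ps = 4.)
Burden on buyers: $0.8; on sellers: $3.2. (They sum to $4.)

Buyers bear $0.8 per month; sellers bear $3.2 per month.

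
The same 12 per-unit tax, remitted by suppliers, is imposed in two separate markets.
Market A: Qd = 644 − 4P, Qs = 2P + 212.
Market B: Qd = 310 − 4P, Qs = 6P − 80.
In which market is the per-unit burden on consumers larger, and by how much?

Market B, by 3.2.

Market A: pre-tax P* = 72, Q* = 356; post-tax Q = 340; per-unit burden on consumers = 4.
Market B: pre-tax P* = 39, Q* = 154; post-tax Q = 125.2; per-unit burden on consumers = 7.2.
Difference: 4 vs 7.2 → market B is larger by 3.2.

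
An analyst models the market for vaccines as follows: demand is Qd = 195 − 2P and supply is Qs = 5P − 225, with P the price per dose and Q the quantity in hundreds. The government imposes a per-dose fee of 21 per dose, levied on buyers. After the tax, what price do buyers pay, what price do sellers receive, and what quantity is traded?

Without the tax, 195 − 2P = 5P − 225 gives 7P = 420, so P* = 60 and Q* = 75.
With the tax collected from buyers, demand (in seller-price terms) shifts: Qd = 195 − 2(P + 21).
Solving gives Q = 45 with buyers paying 75 and sellers receiving 54 (the 21 wedge).

Buyers pay 75; sellers receive 54; quantity = 45.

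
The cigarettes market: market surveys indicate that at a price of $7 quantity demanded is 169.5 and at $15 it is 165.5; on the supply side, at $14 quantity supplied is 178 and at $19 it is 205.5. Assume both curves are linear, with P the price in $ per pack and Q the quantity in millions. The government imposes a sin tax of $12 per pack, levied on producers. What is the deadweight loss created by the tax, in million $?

Demand slope: (165.5 − 169.5)/(15 − 7) = -0.5, so Qd = 173 − 0.5P.
Supply slope: (205.5 − 178)/(19 − 14) = 5.5, so Qs = 5.5P + 101.
Before the tax: set 173 − 0.5P = 5.5P + 101 → P* = $12, Q* = 167.
With the tax collected from producers, supply shifts: Qs = 5.5(P − 12) + 101.
Solving gives Q = 161.5 with consumers paying $23 and producers receiving $11 (the $12 wedge).
Quantity falls by |ΔQ| = |167 − 161.5| = 5.5.
DWL = ½ · t · |ΔQ| = ½ · 12 · 5.5 = $33.

Deadweight loss = $33 million.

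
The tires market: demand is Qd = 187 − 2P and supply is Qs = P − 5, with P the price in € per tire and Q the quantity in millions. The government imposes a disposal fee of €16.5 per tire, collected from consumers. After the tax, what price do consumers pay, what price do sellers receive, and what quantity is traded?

Consumers pay €69.5; sellers receive €53; quantity = 48.

Before the tax: set 187 − 2P = P − 5 → P* = €64, Q* = 59.
With the tax collected from consumers, demand (in seller-price terms) shifts: Qd = 187 − 2(P + 16.5).
Solving gives Q = 48 with consumers paying €69.5 and sellers receiving €53 (the €16.5 wedge).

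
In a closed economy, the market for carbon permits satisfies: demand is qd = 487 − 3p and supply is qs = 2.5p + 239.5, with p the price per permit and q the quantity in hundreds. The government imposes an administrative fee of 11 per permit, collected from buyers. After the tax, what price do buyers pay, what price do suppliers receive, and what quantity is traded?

Buyers pay 50; suppliers receive 39; quantity = 337.

Without the tax, 487 − 3p = 2.5p + 239.5 gives 5.5p = 247.5, so p* = 45 and q* = 352.
With the tax collected from buyers, demand (in seller-price terms) shifts: qd = 487 − 3(p + 11).
New equilibrium: buyers pay 50, suppliers receive 39, q = 337. (Wedge: pb − ps = 11.)
The less price-elastic side of the market bears the larger share of a per-unit tax.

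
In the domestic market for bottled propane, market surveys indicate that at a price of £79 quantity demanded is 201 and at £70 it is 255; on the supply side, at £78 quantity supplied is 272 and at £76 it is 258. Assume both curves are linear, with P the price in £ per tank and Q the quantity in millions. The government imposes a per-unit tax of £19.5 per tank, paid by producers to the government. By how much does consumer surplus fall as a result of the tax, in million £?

Consumer surplus falls by £2157.75 million.

Demand slope: (255 − 201)/(70 − 79) = -6, so Qd = 675 − 6P.
Supply slope: (258 − 272)/(76 − 78) = 7, so Qs = 7P − 274.
Without the tax, 675 − 6P = 7P − 274 gives 13P = 949, so P* = £73 and Q* = 237.
With the tax collected from producers, supply shifts: Qs = 7(P − 19.5) − 274.
New equilibrium: buyers pay £83.5, producers receive £64, Q = 174. (Wedge: Pb − Ps = 19.5.)
ΔCS is the trapezoid between Q = 174 and Q = 237 of height £10.5: ½ · (237 + 174) · 10.5 = £2157.75.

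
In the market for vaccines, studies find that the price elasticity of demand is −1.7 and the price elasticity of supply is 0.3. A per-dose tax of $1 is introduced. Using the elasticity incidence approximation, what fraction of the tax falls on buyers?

Buyers' share ≈ 0.15.

Incidence ratio: buyers' share ≈ εs / (εs + |εd|) = 0.3 / (0.3 + 1.7) = 0.15.
Supply is the less elastic side, so buyers bear the smaller share.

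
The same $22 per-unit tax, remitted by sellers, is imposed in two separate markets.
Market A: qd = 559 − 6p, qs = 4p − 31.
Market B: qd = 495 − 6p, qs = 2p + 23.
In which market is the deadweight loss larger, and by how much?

Market A: pre-tax p* = $59, q* = 205; post-tax q = 152.2; deadweight loss = $580.8.
Market B: pre-tax p* = $59, q* = 141; post-tax q = 108; deadweight loss = $363.
Difference: $580.8 vs $363 → market A is larger by $217.8.

Market A, by $217.8.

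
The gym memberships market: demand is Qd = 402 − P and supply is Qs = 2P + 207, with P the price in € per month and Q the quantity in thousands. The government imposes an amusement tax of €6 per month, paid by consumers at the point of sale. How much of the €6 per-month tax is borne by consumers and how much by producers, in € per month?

Without the tax, 402 − P = 2P + 207 gives 3P = 195, so P* = €65 and Q* = 337.
With the tax collected from consumers, demand (in seller-price terms) shifts: Qd = 402 − (P + 6).
Solving gives Q = 333 with consumers paying €69 and producers receiving €63 (the €6 wedge).
Burden on consumers: €4; on producers: €2. (They sum to €6.)

Consumers bear €4 per month; producers bear €2 per month.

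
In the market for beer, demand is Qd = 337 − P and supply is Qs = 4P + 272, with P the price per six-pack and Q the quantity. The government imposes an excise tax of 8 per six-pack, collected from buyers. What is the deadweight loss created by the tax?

Without the tax, 337 − P = 4P + 272 gives 5P = 65, so P* = 13 and Q* = 324.
With the tax collected from buyers, demand (in seller-price terms) shifts: Qd = 337 − (P + 8).
New equilibrium: buyers pay 19.4, producers receive 11.4, Q = 317.6. (Wedge: Pb − Ps = 8.)
Quantity falls by |ΔQ| = |324 − 317.6| = 6.4.
DWL = ½ · t · |ΔQ| = ½ · 8 · 6.4 = 25.6.

Deadweight loss = 25.6.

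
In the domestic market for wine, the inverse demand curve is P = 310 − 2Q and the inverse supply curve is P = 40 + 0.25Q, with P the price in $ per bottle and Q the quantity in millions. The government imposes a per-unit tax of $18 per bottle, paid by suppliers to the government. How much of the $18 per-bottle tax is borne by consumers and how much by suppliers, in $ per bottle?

Consumers bear $16 per bottle; suppliers bear $2 per bottle.

Rewrite in direct form: Qd = 155 − 0.5P and Qs = 4P − 160.
Before the tax: set 155 − 0.5P = 4P − 160 → P* = $70, Q* = 120.
With the tax collected from suppliers, supply shifts: Qs = 4(P − 18) − 160.
New equilibrium: consumers pay $86, suppliers receive $68, Q = 112. (Wedge: Pb − Ps = 18.)
Burden on consumers: $16; on suppliers: $2. (They sum to $18.)
The less price-elastic side of the market bears the larger share of a per-unit tax.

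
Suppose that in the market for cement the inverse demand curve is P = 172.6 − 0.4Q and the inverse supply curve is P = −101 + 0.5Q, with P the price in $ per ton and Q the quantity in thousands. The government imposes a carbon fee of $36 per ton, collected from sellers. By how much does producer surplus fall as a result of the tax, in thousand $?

Producer surplus falls by $5680 thousand.

Inverting to Q(P) form: Qd = 431.5 − 2.5P; Qs = 2P + 202.
Without the tax, 431.5 − 2.5P = 2P + 202 gives 4.5P = 229.5, so P* = $51 and Q* = 304.
With the tax collected from sellers, supply shifts: Qs = 2(P − 36) + 202.
Solving gives Q = 264 with buyers paying $67 and sellers receiving $31 (the $36 wedge).
ΔPS is the trapezoid between Q = 264 and Q = 304 of height $20: ½ · (304 + 264) · 20 = $5680.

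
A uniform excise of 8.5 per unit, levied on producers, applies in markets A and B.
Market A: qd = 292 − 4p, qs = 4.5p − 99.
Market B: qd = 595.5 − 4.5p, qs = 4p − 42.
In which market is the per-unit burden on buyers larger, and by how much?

Market A: pre-tax p* = 46, q* = 108; post-tax q = 90; per-unit burden on buyers = 4.5.
Market B: pre-tax p* = 75, q* = 258; post-tax q = 240; per-unit burden on buyers = 4.
Difference: 4.5 vs 4 → market A is larger by 0.5.

Market A, by 0.5.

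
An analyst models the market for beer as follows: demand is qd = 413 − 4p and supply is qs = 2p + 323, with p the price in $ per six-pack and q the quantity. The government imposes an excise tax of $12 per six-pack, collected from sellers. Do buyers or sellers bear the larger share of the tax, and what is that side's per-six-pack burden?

Sellers bear the larger share: $8 per six-pack.

Before the tax: set 413 − 4p = 2p + 323 → p* = $15, q* = 353.
With the tax collected from sellers, supply shifts: qs = 2(p − 12) + 323.
New equilibrium: buyers pay $19, sellers receive $7, q = 337. (Wedge: pb − ps = 12.)
Per-six-pack burden: buyers $4, sellers $8.
Sellers take the larger share because supply is less price-elastic here (demand slope 4 vs supply slope 2).
The less price-elastic side of the market bears the larger share of a per-unit tax.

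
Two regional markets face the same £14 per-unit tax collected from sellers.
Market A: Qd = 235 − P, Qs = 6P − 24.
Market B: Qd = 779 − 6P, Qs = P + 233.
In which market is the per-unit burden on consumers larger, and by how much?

Market A, by £10.

Market A: pre-tax P* = £37, Q* = 198; post-tax Q = 186; per-unit burden on consumers = £12.
Market B: pre-tax P* = £78, Q* = 311; post-tax Q = 299; per-unit burden on consumers = £2.
Difference: £12 vs £2 → market A is larger by £10.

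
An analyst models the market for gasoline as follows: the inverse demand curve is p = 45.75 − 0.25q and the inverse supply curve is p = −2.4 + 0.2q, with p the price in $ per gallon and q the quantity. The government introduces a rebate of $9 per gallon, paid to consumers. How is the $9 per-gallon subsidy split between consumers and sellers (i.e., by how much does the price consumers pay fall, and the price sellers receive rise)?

Consumers gain $5 per gallon; sellers gain $4 per gallon.

Rewrite in direct form: qd = 183 − 4p and qs = 5p + 12.
Before the subsidy: set 183 − 4p = 5p + 12 → p* = $19, q* = 107.
With a per-unit subsidy paid to consumers, each effectively pays p − 9, so demand becomes qd = 183 − 4(p − 9).
Solving gives q = 127 with consumers paying $14 and sellers receiving $23 (the $9 wedge).
Gain to consumers: $5; to sellers: $4. (They sum to $9.)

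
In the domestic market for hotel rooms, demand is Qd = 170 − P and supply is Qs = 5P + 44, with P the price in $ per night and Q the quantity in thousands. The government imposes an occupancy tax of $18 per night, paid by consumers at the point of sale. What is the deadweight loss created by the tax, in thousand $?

Before the tax: set 170 − P = 5P + 44 → P* = $21, Q* = 149.
With the tax collected from consumers, demand (in seller-price terms) shifts: Qd = 170 − (P + 18).
Solving gives Q = 134 with consumers paying $36 and producers receiving $18 (the $18 wedge).
Quantity falls by |ΔQ| = |149 − 134| = 15.
DWL = ½ · t · |ΔQ| = ½ · 18 · 15 = $135.

Deadweight loss = $135 thousand.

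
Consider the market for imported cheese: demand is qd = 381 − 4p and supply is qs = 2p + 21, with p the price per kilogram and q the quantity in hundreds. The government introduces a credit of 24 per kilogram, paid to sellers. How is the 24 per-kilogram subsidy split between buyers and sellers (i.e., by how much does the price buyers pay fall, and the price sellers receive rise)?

Buyers gain 8 per kilogram; sellers gain 16 per kilogram.

Before the subsidy: set 381 − 4p = 2p + 21 → p* = 60, q* = 141.
With a per-unit subsidy paid to sellers, each receives p + 24 per unit sold, so supply becomes qs = 2(p + 24) + 21.
New equilibrium: buyers pay 52, sellers receive 76, q = 173. (Wedge: pb − ps = −24.)
Gain to buyers: 8; to sellers: 16. (They sum to 24.)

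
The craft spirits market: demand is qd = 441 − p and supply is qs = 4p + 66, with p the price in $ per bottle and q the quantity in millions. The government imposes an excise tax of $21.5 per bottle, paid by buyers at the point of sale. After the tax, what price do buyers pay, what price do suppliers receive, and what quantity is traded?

Buyers pay $92.2; suppliers receive $70.7; quantity = 348.8.

Without the tax, 441 − p = 4p + 66 gives 5p = 375, so p* = $75 and q* = 366.
With the tax collected from buyers, demand (in seller-price terms) shifts: qd = 441 − (p + 21.5).
Solving gives q = 348.8 with buyers paying $92.2 and suppliers receiving $70.7 (the $21.5 wedge).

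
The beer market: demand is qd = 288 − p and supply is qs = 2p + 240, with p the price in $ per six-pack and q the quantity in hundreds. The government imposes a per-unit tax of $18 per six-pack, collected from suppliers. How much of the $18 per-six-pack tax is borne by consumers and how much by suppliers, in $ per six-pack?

Before the tax: set 288 − p = 2p + 240 → p* = $16, q* = 272.
With the tax collected from suppliers, supply shifts: qs = 2(p − 18) + 240.
Solving gives q = 260 with consumers paying $28 and suppliers receiving $10 (the $18 wedge).
Burden on consumers: $12; on suppliers: $6. (They sum to $18.)
The less price-elastic side of the market bears the larger share of a per-unit tax.

Consumers bear $12 per six-pack; suppliers bear $6 per six-pack.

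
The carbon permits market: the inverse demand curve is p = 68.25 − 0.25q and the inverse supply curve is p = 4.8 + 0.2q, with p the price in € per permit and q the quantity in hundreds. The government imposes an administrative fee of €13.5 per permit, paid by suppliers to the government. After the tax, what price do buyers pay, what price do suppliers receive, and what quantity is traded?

Buyers pay €40.5; suppliers receive €27; quantity = 111.

Inverting to q(p) form: qd = 273 − 4p; qs = 5p − 24.
Before the tax: set 273 − 4p = 5p − 24 → p* = €33, q* = 141.
With the tax collected from suppliers, supply shifts: qs = 5(p − 13.5) − 24.
Solving gives q = 111 with buyers paying €40.5 and suppliers receiving €27 (the €13.5 wedge).
The less price-elastic side of the market bears the larger share of a per-unit tax.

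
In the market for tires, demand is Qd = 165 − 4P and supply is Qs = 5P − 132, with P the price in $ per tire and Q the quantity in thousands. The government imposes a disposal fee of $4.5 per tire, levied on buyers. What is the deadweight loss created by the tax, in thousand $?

Without the tax, 165 − 4P = 5P − 132 gives 9P = 297, so P* = $33 and Q* = 33.
With the tax collected from buyers, demand (in seller-price terms) shifts: Qd = 165 − 4(P + 4.5).
Solving gives Q = 23 with buyers paying $35.5 and suppliers receiving $31 (the $4.5 wedge).
Quantity falls by |ΔQ| = |33 − 23| = 10.
DWL = ½ · t · |ΔQ| = ½ · 4.5 · 10 = $22.5.

Deadweight loss = $22.5 thousand.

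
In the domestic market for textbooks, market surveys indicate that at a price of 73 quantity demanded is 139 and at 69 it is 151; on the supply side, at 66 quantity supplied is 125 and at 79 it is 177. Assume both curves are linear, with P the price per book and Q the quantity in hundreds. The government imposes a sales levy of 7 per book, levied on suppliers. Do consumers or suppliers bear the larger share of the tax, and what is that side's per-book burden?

Demand slope: (151 − 139)/(69 − 73) = -3, so Qd = 358 − 3P.
Supply slope: (177 − 125)/(79 − 66) = 4, so Qs = 4P − 139.
Before the tax: set 358 − 3P = 4P − 139 → P* = 71, Q* = 145.
With the tax collected from suppliers, supply shifts: Qs = 4(P − 7) − 139.
New equilibrium: consumers pay 75, suppliers receive 68, Q = 133. (Wedge: Pb − Ps = 7.)
Per-book burden: consumers 4, suppliers 3.
Consumers take the larger share because demand is less price-elastic here (demand slope 3 vs supply slope 4).

Consumers bear the larger share: 4 per book.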